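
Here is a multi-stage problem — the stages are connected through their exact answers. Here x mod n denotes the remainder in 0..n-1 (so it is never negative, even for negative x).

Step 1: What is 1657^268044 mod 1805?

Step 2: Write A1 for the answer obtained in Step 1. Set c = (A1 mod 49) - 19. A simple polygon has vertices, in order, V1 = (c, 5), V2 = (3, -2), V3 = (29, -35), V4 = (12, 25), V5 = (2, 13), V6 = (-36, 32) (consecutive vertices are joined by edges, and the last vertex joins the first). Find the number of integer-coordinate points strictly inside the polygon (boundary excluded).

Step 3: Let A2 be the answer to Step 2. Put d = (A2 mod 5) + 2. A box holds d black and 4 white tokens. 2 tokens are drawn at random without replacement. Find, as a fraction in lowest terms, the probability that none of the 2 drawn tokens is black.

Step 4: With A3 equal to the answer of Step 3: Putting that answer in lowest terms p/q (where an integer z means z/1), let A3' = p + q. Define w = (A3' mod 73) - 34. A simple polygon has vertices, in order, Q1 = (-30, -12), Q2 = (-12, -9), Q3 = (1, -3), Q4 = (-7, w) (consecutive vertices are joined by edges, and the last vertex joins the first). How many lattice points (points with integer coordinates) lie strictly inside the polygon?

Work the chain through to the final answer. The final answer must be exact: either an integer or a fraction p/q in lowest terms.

Step 1: squarings mod 1805: 1657^1=1657, 1657^2=244, 1657^4=1776, 1657^8=841, 1657^16=1526, 1657^32=226, 1657^64=536, 1657^128=301, 1657^256=351, 1657^512=461, 1657^1024=1336, 1657^2048=1556, 1657^4096=631, 1657^8192=1061, 1657^16384=1206, 1657^32768=1411, 1657^65536=6, 1657^131072=36, 1657^262144=1296; 1657^268044 = 1657^4 * 1657^8 * 1657^256 * 1657^512 * 1657^1024 * 1657^4096 * 1657^262144 = 1531 (mod 1805); answer 1531
Step 2: A1 = 1531; c = -7; cross terms: (-7*-2 - 3*5)=-1, (3*-35 - 29*-2)=-47, (29*25 - 12*-35)=1145, (12*13 - 2*25)=106, (2*32 - -36*13)=532, (-36*5 - -7*32)=44; twice the area = |1779| = 1779; area = 1779/2; boundary points = 1 + 1 + 1 + 2 + 19 + 1 = 25; strictly interior points = area - boundary/2 + 1 = 878; answer 878
Step 3: A2 = 878; d = 5; total draws C(9,2) = 36; favorable C(4,2) = 6; P = 1/6; answer 1/6
Step 4: A3 = 1/6; threaded value p + q = 7; w = -27; cross terms: (-30*-9 - -12*-12)=126, (-12*-3 - 1*-9)=45, (1*-27 - -7*-3)=-48, (-7*-12 - -30*-27)=-726; twice the area = |-603| = 603; area = 603/2; boundary points = 3 + 1 + 8 + 1 = 13; strictly interior points = area - boundary/2 + 1 = 296; answer 296

296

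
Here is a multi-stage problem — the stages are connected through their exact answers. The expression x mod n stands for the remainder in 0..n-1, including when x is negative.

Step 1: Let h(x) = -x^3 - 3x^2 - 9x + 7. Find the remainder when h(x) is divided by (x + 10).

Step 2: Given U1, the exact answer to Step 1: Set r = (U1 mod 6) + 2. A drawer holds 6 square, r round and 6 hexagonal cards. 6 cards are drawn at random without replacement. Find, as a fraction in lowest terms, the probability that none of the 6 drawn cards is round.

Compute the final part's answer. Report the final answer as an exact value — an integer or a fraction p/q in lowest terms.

11/323

Step 1: remainder = value at the root: -1*(-10)^3 - 3*(-10)^2 - 9*(-10)^1 + 7 = (1000) + (-300) + (90) + (7) = 797; answer 797
Step 2: U1 = 797; r = 7; total draws C(19,6) = 27132; favorable C(12,6) = 924; P = 11/323; answer 11/323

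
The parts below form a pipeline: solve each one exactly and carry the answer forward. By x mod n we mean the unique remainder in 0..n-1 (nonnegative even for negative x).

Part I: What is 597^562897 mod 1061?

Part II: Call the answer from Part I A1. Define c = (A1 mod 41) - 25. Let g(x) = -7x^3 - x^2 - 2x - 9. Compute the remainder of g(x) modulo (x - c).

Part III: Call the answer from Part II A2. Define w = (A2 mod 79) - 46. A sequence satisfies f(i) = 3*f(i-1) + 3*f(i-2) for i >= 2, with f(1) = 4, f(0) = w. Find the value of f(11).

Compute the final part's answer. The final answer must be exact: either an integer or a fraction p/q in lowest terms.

Part I: squarings mod 1061: 597^1=597, 597^2=974, 597^4=142, 597^8=5, 597^16=25, 597^32=625, 597^64=177, 597^128=560, 597^256=605, 597^512=1041, 597^1024=400, 597^2048=850, 597^4096=1020, 597^8192=620, 597^16384=318, 597^32768=329, 597^65536=19, 597^131072=361, 597^262144=879, 597^524288=233; 597^562897 = 597^1 * 597^16 * 597^64 * 597^128 * 597^512 * 597^1024 * 597^4096 * 597^32768 * 597^524288 = 593 (mod 1061); answer 593
Part II: A1 = 593; c = -6; remainder = value at the root: -7*(-6)^3 - 1*(-6)^2 - 2*(-6)^1 - 9 = (1512) + (-36) + (12) + (-9) = 1479; answer 1479
Part III: A2 = 1479; w = 11; f(2) = 3*(4) + 3*(11) = 45; iterating: f(2)=45, f(3)=147, f(4)=576, f(5)=2169, f(6)=8235, f(7)=31212, f(8)=118341, f(9)=448659, f(10)=1701000, f(11)=6448977; answer 6448977

6448977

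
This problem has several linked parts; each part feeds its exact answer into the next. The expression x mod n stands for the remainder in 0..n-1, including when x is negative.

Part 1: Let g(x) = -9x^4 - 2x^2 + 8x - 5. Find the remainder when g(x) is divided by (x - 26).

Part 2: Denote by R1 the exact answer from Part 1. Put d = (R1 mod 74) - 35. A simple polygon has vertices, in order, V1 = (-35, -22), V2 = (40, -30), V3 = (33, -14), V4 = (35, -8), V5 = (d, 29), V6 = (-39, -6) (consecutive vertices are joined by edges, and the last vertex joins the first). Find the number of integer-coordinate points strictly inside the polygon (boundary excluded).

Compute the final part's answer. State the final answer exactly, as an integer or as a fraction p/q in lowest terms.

2674

Part 1: remainder = value at the root: -9*(26)^4 - 2*(26)^2 + 8*(26)^1 - 5 = (-4112784) + (-1352) + (208) + (-5) = -4113933; answer -4113933
Part 2: R1 = -4113933; d = -12; cross terms: (-35*-30 - 40*-22)=1930, (40*-14 - 33*-30)=430, (33*-8 - 35*-14)=226, (35*29 - -12*-8)=919, (-12*-6 - -39*29)=1203, (-39*-22 - -35*-6)=648; twice the area = |5356| = 5356; area = 2678; boundary points = 1 + 1 + 2 + 1 + 1 + 4 = 10; strictly interior points = area - boundary/2 + 1 = 2674; answer 2674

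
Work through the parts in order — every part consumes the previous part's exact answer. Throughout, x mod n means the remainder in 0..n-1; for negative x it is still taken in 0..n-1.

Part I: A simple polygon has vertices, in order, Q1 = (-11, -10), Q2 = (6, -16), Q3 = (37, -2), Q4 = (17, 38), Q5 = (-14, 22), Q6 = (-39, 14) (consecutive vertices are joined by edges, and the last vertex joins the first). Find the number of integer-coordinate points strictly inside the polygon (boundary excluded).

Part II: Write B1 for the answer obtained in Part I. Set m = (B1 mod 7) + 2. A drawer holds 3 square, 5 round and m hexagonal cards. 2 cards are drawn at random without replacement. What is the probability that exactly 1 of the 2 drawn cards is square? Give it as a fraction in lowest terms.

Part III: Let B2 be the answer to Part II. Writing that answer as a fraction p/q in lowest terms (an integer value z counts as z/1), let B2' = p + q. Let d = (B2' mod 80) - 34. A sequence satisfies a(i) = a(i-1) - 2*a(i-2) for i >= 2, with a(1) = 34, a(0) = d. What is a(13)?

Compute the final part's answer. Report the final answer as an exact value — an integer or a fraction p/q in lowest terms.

Part I: cross terms: (-11*-16 - 6*-10)=236, (6*-2 - 37*-16)=580, (37*38 - 17*-2)=1440, (17*22 - -14*38)=906, (-14*14 - -39*22)=662, (-39*-10 - -11*14)=544; twice the area = |4368| = 4368; area = 2184; boundary points = 1 + 1 + 20 + 1 + 1 + 4 = 28; strictly interior points = area - boundary/2 + 1 = 2171; answer 2171
Part II: B1 = 2171; m = 3; total draws C(11,2) = 55; favorable C(3,1)*C(8,1) = 24; P = 24/55; answer 24/55
Part III: B2 = 24/55; threaded value p + q = 79; d = 45; a(2) = 1*(34) - 2*(45) = -56; iterating: a(2)=-56, a(3)=-124, a(4)=-12, a(5)=236, a(6)=260, a(7)=-212, a(8)=-732, a(9)=-308, a(10)=1156, a(11)=1772, a(12)=-540, a(13)=-4084; answer -4084

-4084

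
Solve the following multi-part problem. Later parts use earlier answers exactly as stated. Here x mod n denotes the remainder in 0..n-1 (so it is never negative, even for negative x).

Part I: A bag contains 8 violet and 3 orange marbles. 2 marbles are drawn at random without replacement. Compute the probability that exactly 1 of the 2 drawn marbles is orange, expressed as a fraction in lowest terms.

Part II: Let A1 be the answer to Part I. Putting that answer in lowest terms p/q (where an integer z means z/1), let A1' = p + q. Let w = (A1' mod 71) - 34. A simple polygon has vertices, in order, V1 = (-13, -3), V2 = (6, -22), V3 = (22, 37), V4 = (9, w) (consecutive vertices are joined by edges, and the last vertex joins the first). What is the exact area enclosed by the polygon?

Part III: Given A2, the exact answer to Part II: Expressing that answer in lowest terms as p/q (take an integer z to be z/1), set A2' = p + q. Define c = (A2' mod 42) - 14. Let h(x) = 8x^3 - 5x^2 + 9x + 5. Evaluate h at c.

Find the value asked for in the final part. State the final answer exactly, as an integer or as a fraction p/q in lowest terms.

Part I: total draws C(11,2) = 55; favorable C(3,1)*C(8,1) = 24; P = 24/55; answer 24/55
Part II: A1 = 24/55; threaded value p + q = 79; w = -26; cross terms: (-13*-22 - 6*-3)=304, (6*37 - 22*-22)=706, (22*-26 - 9*37)=-905, (9*-3 - -13*-26)=-365; twice the area = |-260| = 260; area = 130; answer 130
Part III: A2 = 130; threaded value p + q = 131; c = -9; 8*(-9)^3 - 5*(-9)^2 + 9*(-9)^1 + 5 = (-5832) + (-405) + (-81) + (5) = -6313; answer -6313

-6313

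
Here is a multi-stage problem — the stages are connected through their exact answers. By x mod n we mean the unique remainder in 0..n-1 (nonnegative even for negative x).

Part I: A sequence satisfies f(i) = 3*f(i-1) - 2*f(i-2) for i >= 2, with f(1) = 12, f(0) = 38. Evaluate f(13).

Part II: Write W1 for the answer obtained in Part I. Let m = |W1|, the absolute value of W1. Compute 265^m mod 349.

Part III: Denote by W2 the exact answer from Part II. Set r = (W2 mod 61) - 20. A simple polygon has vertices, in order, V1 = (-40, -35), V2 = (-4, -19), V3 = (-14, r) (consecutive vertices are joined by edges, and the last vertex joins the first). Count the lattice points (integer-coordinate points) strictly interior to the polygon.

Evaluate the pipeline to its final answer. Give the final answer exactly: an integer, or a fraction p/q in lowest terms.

401

Part I: f(2) = 3*(12) - 2*(38) = -40; iterating: f(2)=-40, f(3)=-144, f(4)=-352, f(5)=-768, f(6)=-1600, f(7)=-3264, f(8)=-6592, f(9)=-13248, f(10)=-26560, f(11)=-53184, f(12)=-106432, f(13)=-212928; answer -212928
Part II: W1 = -212928; m = 212928; squarings mod 349: 265^1=265, 265^2=76, 265^4=192, 265^8=219, 265^16=148, 265^32=266, 265^64=258, 265^128=254, 265^256=300, 265^512=307, 265^1024=19, 265^2048=12, 265^4096=144, 265^8192=145, 265^16384=85, 265^32768=245, 265^65536=346, 265^131072=9; 265^212928 = 265^64 * 265^128 * 265^256 * 265^512 * 265^1024 * 265^2048 * 265^4096 * 265^8192 * 265^65536 * 265^131072 = 263 (mod 349); answer 263
Part III: W2 = 263; r = -1; cross terms: (-40*-19 - -4*-35)=620, (-4*-1 - -14*-19)=-262, (-14*-35 - -40*-1)=450; twice the area = |808| = 808; area = 404; boundary points = 4 + 2 + 2 = 8; strictly interior points = area - boundary/2 + 1 = 401; answer 401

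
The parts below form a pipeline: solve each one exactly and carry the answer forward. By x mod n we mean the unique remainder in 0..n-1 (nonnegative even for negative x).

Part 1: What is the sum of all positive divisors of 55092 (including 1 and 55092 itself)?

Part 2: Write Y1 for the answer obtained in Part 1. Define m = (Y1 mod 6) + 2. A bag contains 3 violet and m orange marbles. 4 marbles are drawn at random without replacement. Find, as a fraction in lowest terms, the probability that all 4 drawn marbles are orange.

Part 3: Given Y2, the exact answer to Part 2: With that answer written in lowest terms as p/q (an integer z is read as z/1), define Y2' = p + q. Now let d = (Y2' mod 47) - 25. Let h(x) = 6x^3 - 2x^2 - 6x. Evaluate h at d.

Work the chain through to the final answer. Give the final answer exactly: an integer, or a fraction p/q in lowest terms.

Part 1: 55092 = 2^2 * 3 * 4591; sigma = (1 + 2 + 4) * (1 + 3) * (1 + 4591) = 7 * 4 * 4592 = 128576; answer 128576
Part 2: Y1 = 128576; m = 4; total draws C(7,4) = 35; favorable C(4,4) = 1; P = 1/35; answer 1/35
Part 3: Y2 = 1/35; threaded value p + q = 36; d = 11; 6*(11)^3 - 2*(11)^2 - 6*(11)^1 = (7986) + (-242) + (-66) = 7678; answer 7678

7678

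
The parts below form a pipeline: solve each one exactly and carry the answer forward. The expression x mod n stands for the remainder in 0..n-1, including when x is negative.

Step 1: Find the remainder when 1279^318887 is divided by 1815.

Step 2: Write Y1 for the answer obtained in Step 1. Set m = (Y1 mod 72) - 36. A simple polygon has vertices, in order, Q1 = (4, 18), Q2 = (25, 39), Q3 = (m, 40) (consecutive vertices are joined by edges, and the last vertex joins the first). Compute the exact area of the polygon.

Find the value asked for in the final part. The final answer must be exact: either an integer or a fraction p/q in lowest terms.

Step 1: squarings mod 1815: 1279^1=1279, 1279^2=526, 1279^4=796, 1279^8=181, 1279^16=91, 1279^32=1021, 1279^64=631, 1279^128=676, 1279^256=1411, 1279^512=1681, 1279^1024=1621, 1279^2048=1336, 1279^4096=751, 1279^8192=1351, 1279^16384=1126, 1279^32768=1006, 1279^65536=1081, 1279^131072=1516, 1279^262144=466; 1279^318887 = 1279^1 * 1279^2 * 1279^4 * 1279^32 * 1279^128 * 1279^256 * 1279^1024 * 1279^2048 * 1279^4096 * 1279^16384 * 1279^32768 * 1279^262144 = 1714 (mod 1815); answer 1714
Step 2: Y1 = 1714; m = 22; cross terms: (4*39 - 25*18)=-294, (25*40 - 22*39)=142, (22*18 - 4*40)=236; twice the area = |84| = 84; area = 42; answer 42

42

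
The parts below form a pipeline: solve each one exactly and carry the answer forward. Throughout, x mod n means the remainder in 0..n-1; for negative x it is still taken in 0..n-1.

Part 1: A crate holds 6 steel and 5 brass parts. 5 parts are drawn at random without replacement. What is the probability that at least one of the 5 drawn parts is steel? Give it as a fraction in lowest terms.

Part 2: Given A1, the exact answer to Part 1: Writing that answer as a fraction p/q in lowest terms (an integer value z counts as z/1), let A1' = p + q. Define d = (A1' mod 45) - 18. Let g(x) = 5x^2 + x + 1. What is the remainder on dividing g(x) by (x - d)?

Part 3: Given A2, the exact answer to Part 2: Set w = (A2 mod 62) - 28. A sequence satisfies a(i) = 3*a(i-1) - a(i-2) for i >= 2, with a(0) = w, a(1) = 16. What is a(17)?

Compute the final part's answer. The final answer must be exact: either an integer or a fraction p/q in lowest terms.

136990681

Part 1: total draws C(11,5) = 462; complement C(5,5) = 1; favorable 462 - 1 = 461; P = 461/462; answer 461/462
Part 2: A1 = 461/462; threaded value p + q = 923; d = 5; remainder = value at the root: 5*(5)^2 + 1*(5)^1 + 1 = (125) + (5) + (1) = 131; answer 131
Part 3: A2 = 131; w = -21; a(2) = 3*(16) - 1*(-21) = 69; iterating: a(2)=69, a(3)=191, a(4)=504, a(5)=1321, a(6)=3459, a(7)=9056, a(8)=23709, a(9)=62071, a(10)=162504, a(11)=425441, a(12)=1113819, a(13)=2916016, a(14)=7634229, a(15)=19986671, a(16)=52325784, a(17)=136990681; answer 136990681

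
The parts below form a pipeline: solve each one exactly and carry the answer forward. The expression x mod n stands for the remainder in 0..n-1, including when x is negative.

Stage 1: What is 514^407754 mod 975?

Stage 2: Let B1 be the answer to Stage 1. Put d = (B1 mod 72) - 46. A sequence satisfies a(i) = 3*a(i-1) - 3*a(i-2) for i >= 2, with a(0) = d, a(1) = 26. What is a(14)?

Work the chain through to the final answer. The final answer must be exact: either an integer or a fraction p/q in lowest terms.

Stage 1: squarings mod 975: 514^1=514, 514^2=946, 514^4=841, 514^8=406, 514^16=61, 514^32=796, 514^64=841, 514^128=406, 514^256=61, 514^512=796, 514^1024=841, 514^2048=406, 514^4096=61, 514^8192=796, 514^16384=841, 514^32768=406, 514^65536=61, 514^131072=796, 514^262144=841; 514^407754 = 514^2 * 514^8 * 514^64 * 514^128 * 514^2048 * 514^4096 * 514^8192 * 514^131072 * 514^262144 = 766 (mod 975); answer 766
Stage 2: B1 = 766; d = 0; a(2) = 3*(26) - 3*(0) = 78; iterating: a(2)=78, a(3)=156, a(4)=234, a(5)=234, a(6)=0, a(7)=-702, a(8)=-2106, a(9)=-4212, a(10)=-6318, a(11)=-6318, a(12)=0, a(13)=18954, a(14)=56862; answer 56862

56862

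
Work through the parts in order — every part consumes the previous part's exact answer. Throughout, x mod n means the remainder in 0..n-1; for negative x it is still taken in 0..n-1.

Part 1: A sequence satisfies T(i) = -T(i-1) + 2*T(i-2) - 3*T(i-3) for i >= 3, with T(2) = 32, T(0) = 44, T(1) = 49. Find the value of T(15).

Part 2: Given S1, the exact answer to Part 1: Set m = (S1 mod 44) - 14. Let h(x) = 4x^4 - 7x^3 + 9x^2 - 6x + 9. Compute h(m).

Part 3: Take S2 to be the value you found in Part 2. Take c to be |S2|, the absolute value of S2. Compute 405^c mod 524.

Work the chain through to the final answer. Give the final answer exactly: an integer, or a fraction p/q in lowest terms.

273

Part 1: T(3) = -1*(32) + 2*(49) - 3*(44) = -66; iterating: T(3)=-66, T(4)=-17, T(5)=-211, T(6)=375, T(7)=-746, T(8)=2129, T(9)=-4746, T(10)=11242, T(11)=-27121, T(12)=63843, T(13)=-151811, T(14)=360860, T(15)=-856011; answer -856011
Part 2: S1 = -856011; m = -5; 4*(-5)^4 - 7*(-5)^3 + 9*(-5)^2 - 6*(-5)^1 + 9 = (2500) + (875) + (225) + (30) + (9) = 3639; answer 3639
Part 3: S2 = 3639; c = 3639; squarings mod 524: 405^1=405, 405^2=13, 405^4=169, 405^8=265, 405^16=9, 405^32=81, 405^64=273, 405^128=121, 405^256=493, 405^512=437, 405^1024=233, 405^2048=317; 405^3639 = 405^1 * 405^2 * 405^4 * 405^16 * 405^32 * 405^512 * 405^1024 * 405^2048 = 273 (mod 524); answer 273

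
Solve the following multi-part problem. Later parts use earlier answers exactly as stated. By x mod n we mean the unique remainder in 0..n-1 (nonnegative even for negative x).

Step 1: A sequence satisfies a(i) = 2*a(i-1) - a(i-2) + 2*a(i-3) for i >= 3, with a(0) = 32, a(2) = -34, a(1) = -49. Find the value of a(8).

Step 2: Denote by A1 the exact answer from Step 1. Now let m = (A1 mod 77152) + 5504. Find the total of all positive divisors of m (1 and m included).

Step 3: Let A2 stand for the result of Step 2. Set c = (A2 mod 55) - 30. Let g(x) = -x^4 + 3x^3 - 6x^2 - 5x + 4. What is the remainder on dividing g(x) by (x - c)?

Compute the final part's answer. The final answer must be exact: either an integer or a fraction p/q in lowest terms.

-9185

Step 1: a(3) = 2*(-34) - 1*(-49) + 2*(32) = 45; iterating: a(3)=45, a(4)=26, a(5)=-61, a(6)=-58, a(7)=-3, a(8)=-70; answer -70
Step 2: A1 = -70; m = 82586; 82586 = 2 * 7 * 17 * 347; sigma = (1 + 2) * (1 + 7) * (1 + 17) * (1 + 347) = 3 * 8 * 18 * 348 = 150336; answer 150336
Step 3: A2 = 150336; c = -9; remainder = value at the root: -1*(-9)^4 + 3*(-9)^3 - 6*(-9)^2 - 5*(-9)^1 + 4 = (-6561) + (-2187) + (-486) + (45) + (4) = -9185; answer -9185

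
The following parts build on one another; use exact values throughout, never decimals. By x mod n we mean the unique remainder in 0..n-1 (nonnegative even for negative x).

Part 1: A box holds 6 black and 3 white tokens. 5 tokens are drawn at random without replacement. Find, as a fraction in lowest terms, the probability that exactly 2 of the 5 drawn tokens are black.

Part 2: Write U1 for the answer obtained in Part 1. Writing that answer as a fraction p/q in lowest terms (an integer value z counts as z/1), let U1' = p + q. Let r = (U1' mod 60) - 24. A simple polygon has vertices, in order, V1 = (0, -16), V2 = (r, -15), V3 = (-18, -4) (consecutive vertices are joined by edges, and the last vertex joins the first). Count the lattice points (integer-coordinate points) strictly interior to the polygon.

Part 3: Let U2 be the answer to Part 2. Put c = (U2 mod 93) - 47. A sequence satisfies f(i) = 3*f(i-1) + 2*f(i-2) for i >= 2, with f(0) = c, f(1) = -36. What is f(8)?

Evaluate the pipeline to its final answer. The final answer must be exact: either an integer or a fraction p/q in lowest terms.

Part 1: total draws C(9,5) = 126; favorable C(6,2)*C(3,3) = 15; P = 5/42; answer 5/42
Part 2: U1 = 5/42; threaded value p + q = 47; r = 23; cross terms: (0*-15 - 23*-16)=368, (23*-4 - -18*-15)=-362, (-18*-16 - 0*-4)=288; twice the area = |294| = 294; area = 147; boundary points = 1 + 1 + 6 = 8; strictly interior points = area - boundary/2 + 1 = 144; answer 144
Part 3: U2 = 144; c = 4; f(2) = 3*(-36) + 2*(4) = -100; iterating: f(2)=-100, f(3)=-372, f(4)=-1316, f(5)=-4692, f(6)=-16708, f(7)=-59508, f(8)=-211940; answer -211940

-211940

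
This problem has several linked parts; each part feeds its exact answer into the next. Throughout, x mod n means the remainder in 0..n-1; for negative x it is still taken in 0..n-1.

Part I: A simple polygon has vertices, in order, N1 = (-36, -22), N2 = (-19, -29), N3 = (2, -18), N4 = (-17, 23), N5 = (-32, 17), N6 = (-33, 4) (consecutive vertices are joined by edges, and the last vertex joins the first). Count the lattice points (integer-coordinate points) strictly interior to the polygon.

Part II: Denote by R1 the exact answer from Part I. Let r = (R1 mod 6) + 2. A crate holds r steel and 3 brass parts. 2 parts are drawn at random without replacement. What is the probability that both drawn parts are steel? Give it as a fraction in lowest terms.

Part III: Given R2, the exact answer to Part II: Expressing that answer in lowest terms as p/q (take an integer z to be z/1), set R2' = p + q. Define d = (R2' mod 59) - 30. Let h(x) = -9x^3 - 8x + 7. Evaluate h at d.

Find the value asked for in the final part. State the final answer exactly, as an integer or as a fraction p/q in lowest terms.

Part I: cross terms: (-36*-29 - -19*-22)=626, (-19*-18 - 2*-29)=400, (2*23 - -17*-18)=-260, (-17*17 - -32*23)=447, (-32*4 - -33*17)=433, (-33*-22 - -36*4)=870; twice the area = |2516| = 2516; area = 1258; boundary points = 1 + 1 + 1 + 3 + 1 + 1 = 8; strictly interior points = area - boundary/2 + 1 = 1255; answer 1255
Part II: R1 = 1255; r = 3; total draws C(6,2) = 15; favorable C(3,2) = 3; P = 1/5; answer 1/5
Part III: R2 = 1/5; threaded value p + q = 6; d = -24; -9*(-24)^3 - 8*(-24)^1 + 7 = (124416) + (192) + (7) = 124615; answer 124615

124615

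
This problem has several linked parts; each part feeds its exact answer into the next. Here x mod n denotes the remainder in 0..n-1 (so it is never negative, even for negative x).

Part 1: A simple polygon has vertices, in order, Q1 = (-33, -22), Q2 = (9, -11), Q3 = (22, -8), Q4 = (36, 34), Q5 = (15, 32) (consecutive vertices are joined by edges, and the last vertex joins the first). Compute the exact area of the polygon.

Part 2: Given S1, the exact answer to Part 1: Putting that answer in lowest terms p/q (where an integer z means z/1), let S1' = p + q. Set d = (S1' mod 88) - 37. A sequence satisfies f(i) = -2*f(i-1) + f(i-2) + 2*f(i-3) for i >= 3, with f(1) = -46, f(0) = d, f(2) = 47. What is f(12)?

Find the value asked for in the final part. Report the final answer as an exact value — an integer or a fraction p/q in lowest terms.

36875

Part 1: cross terms: (-33*-11 - 9*-22)=561, (9*-8 - 22*-11)=170, (22*34 - 36*-8)=1036, (36*32 - 15*34)=642, (15*-22 - -33*32)=726; twice the area = |3135| = 3135; area = 3135/2; answer 3135/2
Part 2: S1 = 3135/2; threaded value p + q = 3137; d = 20; f(3) = -2*(47) + 1*(-46) + 2*(20) = -100; iterating: f(3)=-100, f(4)=155, f(5)=-316, f(6)=587, f(7)=-1180, f(8)=2315, f(9)=-4636, f(10)=9227, f(11)=-18460, f(12)=36875; answer 36875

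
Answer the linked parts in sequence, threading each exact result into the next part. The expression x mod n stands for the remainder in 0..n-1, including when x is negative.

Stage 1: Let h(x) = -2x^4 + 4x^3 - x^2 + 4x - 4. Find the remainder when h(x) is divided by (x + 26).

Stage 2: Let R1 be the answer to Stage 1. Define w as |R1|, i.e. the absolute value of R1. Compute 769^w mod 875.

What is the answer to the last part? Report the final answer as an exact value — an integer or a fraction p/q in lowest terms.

701

Stage 1: remainder = value at the root: -2*(-26)^4 + 4*(-26)^3 - 1*(-26)^2 + 4*(-26)^1 - 4 = (-913952) + (-70304) + (-676) + (-104) + (-4) = -985040; answer -985040
Stage 2: R1 = -985040; w = 985040; squarings mod 875: 769^1=769, 769^2=736, 769^4=71, 769^8=666, 769^16=806, 769^32=386, 769^64=246, 769^128=141, 769^256=631, 769^512=36, 769^1024=421, 769^2048=491, 769^4096=456, 769^8192=561, 769^16384=596, 769^32768=841, 769^65536=281, 769^131072=211, 769^262144=771, 769^524288=316; 769^985040 = 769^16 * 769^64 * 769^128 * 769^256 * 769^512 * 769^1024 * 769^65536 * 769^131072 * 769^262144 * 769^524288 = 701 (mod 875); answer 701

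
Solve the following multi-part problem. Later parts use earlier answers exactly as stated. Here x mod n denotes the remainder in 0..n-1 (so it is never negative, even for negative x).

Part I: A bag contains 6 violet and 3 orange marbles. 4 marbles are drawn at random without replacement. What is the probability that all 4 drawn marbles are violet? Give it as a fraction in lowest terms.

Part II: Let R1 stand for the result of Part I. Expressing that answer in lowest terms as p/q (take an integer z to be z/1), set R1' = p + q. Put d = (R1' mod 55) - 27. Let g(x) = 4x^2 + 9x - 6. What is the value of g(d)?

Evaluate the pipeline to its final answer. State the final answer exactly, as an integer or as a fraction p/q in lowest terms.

Part I: total draws C(9,4) = 126; favorable C(6,4) = 15; P = 5/42; answer 5/42
Part II: R1 = 5/42; threaded value p + q = 47; d = 20; 4*(20)^2 + 9*(20)^1 - 6 = (1600) + (180) + (-6) = 1774; answer 1774

1774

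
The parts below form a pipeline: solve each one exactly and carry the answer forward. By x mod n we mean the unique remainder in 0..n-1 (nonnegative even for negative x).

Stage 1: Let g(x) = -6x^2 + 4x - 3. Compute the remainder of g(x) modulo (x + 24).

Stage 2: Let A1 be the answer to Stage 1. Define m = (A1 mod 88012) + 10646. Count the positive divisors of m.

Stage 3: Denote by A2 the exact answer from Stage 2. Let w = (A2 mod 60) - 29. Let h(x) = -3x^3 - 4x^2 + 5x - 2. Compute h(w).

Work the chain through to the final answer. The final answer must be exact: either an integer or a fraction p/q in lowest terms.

34268

Stage 1: remainder = value at the root: -6*(-24)^2 + 4*(-24)^1 - 3 = (-3456) + (-96) + (-3) = -3555; answer -3555
Stage 2: A1 = -3555; m = 95103; 95103 = 3^2 * 10567; number of divisors = (2+1) * (1+1) = 6; answer 6
Stage 3: A2 = 6; w = -23; -3*(-23)^3 - 4*(-23)^2 + 5*(-23)^1 - 2 = (36501) + (-2116) + (-115) + (-2) = 34268; answer 34268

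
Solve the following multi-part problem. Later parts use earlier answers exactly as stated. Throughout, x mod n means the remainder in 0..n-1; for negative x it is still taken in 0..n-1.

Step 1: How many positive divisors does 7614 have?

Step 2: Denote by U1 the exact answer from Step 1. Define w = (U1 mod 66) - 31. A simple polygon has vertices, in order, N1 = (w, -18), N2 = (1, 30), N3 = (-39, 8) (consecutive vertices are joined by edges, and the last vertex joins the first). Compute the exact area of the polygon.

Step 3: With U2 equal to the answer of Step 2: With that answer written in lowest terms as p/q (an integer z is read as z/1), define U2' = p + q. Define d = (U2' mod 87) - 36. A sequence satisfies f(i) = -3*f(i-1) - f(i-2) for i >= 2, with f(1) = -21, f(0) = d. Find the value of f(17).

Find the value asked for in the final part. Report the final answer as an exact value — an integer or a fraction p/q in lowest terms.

Step 1: 7614 = 2 * 3^4 * 47; number of divisors = (1+1) * (4+1) * (1+1) = 20; answer 20
Step 2: U1 = 20; w = -11; cross terms: (-11*30 - 1*-18)=-312, (1*8 - -39*30)=1178, (-39*-18 - -11*8)=790; twice the area = |1656| = 1656; area = 828; answer 828
Step 3: U2 = 828; threaded value p + q = 829; d = 10; f(2) = -3*(-21) - 1*(10) = 53; iterating: f(2)=53, f(3)=-138, f(4)=361, f(5)=-945, f(6)=2474, f(7)=-6477, f(8)=16957, f(9)=-44394, f(10)=116225, f(11)=-304281, f(12)=796618, f(13)=-2085573, f(14)=5460101, f(15)=-14294730, f(16)=37424089, f(17)=-97977537; answer -97977537

-97977537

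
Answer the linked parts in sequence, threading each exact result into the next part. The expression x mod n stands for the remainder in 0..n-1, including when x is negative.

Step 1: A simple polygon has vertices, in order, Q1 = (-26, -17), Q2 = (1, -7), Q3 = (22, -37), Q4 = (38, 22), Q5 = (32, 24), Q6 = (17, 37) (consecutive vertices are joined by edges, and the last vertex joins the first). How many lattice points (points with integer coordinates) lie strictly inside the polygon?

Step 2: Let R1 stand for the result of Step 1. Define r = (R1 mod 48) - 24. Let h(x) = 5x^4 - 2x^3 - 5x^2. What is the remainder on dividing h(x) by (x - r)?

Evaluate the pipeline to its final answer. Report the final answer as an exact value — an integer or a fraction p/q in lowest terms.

Step 1: cross terms: (-26*-7 - 1*-17)=199, (1*-37 - 22*-7)=117, (22*22 - 38*-37)=1890, (38*24 - 32*22)=208, (32*37 - 17*24)=776, (17*-17 - -26*37)=673; twice the area = |3863| = 3863; area = 3863/2; boundary points = 1 + 3 + 1 + 2 + 1 + 1 = 9; strictly interior points = area - boundary/2 + 1 = 1928; answer 1928
Step 2: R1 = 1928; r = -16; remainder = value at the root: 5*(-16)^4 - 2*(-16)^3 - 5*(-16)^2 = (327680) + (8192) + (-1280) = 334592; answer 334592

334592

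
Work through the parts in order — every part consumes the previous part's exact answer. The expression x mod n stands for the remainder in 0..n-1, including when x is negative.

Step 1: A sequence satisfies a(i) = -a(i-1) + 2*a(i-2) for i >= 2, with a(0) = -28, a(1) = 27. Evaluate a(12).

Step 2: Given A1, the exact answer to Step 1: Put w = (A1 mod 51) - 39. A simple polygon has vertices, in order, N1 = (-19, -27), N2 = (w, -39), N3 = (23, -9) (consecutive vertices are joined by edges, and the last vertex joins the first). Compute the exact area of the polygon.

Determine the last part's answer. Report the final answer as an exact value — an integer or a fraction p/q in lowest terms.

Step 1: a(2) = -1*(27) + 2*(-28) = -83; iterating: a(2)=-83, a(3)=137, a(4)=-303, a(5)=577, a(6)=-1183, a(7)=2337, a(8)=-4703, a(9)=9377, a(10)=-18783, a(11)=37537, a(12)=-75103; answer -75103
Step 2: A1 = -75103; w = -19; cross terms: (-19*-39 - -19*-27)=228, (-19*-9 - 23*-39)=1068, (23*-27 - -19*-9)=-792; twice the area = |504| = 504; area = 252; answer 252

252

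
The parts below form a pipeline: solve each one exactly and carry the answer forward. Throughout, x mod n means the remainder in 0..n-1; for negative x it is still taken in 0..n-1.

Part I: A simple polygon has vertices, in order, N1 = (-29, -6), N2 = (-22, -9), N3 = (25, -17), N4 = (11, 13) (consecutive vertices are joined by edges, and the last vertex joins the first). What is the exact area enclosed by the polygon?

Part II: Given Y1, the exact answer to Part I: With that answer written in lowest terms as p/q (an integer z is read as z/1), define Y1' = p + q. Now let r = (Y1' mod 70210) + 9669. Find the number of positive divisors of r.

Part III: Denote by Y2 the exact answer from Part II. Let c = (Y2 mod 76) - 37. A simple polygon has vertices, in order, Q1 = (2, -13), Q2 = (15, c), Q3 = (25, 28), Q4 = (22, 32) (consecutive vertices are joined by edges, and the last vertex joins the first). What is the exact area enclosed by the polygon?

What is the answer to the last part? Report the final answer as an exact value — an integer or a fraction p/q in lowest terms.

558

Part I: cross terms: (-29*-9 - -22*-6)=129, (-22*-17 - 25*-9)=599, (25*13 - 11*-17)=512, (11*-6 - -29*13)=311; twice the area = |1551| = 1551; area = 1551/2; answer 1551/2
Part II: Y1 = 1551/2; threaded value p + q = 1553; r = 11222; 11222 = 2 * 31 * 181; number of divisors = (1+1) * (1+1) * (1+1) = 8; answer 8
Part III: Y2 = 8; c = -29; cross terms: (2*-29 - 15*-13)=137, (15*28 - 25*-29)=1145, (25*32 - 22*28)=184, (22*-13 - 2*32)=-350; twice the area = |1116| = 1116; area = 558; answer 558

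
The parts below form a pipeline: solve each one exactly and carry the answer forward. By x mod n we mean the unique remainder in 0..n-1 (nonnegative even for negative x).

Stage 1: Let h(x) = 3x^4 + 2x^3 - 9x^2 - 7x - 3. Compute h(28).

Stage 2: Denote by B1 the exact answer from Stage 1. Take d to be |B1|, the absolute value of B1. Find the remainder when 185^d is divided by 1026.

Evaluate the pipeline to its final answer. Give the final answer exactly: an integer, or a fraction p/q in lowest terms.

743

Stage 1: 3*(28)^4 + 2*(28)^3 - 9*(28)^2 - 7*(28)^1 - 3 = (1843968) + (43904) + (-7056) + (-196) + (-3) = 1880617; answer 1880617
Stage 2: B1 = 1880617; d = 1880617; squarings mod 1026: 185^1=185, 185^2=367, 185^4=283, 185^8=61, 185^16=643, 185^32=997, 185^64=841, 185^128=367, 185^256=283, 185^512=61, 185^1024=643, 185^2048=997, 185^4096=841, 185^8192=367, 185^16384=283, 185^32768=61, 185^65536=643, 185^131072=997, 185^262144=841, 185^524288=367, 185^1048576=283; 185^1880617 = 185^1 * 185^8 * 185^32 * 185^512 * 185^4096 * 185^8192 * 185^32768 * 185^262144 * 185^524288 * 185^1048576 = 743 (mod 1026); answer 743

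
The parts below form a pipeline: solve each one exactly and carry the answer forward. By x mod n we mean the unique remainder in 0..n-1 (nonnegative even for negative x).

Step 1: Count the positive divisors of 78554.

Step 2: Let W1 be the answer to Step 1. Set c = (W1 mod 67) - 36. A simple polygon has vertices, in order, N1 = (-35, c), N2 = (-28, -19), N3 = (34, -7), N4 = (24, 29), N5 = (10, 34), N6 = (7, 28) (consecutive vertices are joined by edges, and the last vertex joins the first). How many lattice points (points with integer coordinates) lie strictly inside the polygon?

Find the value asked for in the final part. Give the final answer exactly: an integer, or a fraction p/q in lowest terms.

Step 1: 78554 = 2 * 7 * 31 * 181; number of divisors = (1+1) * (1+1) * (1+1) * (1+1) = 16; answer 16
Step 2: W1 = 16; c = -20; cross terms: (-35*-19 - -28*-20)=105, (-28*-7 - 34*-19)=842, (34*29 - 24*-7)=1154, (24*34 - 10*29)=526, (10*28 - 7*34)=42, (7*-20 - -35*28)=840; twice the area = |3509| = 3509; area = 3509/2; boundary points = 1 + 2 + 2 + 1 + 3 + 6 = 15; strictly interior points = area - boundary/2 + 1 = 1748; answer 1748

1748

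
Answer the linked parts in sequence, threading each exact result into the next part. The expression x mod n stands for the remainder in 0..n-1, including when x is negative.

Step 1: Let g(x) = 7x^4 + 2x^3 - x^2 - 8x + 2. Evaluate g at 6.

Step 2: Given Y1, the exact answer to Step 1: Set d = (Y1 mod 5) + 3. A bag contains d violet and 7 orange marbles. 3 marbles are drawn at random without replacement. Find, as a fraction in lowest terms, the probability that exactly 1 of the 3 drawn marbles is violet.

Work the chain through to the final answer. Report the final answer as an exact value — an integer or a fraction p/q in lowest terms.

21/44

Step 1: 7*(6)^4 + 2*(6)^3 - 1*(6)^2 - 8*(6)^1 + 2 = (9072) + (432) + (-36) + (-48) + (2) = 9422; answer 9422
Step 2: Y1 = 9422; d = 5; total draws C(12,3) = 220; favorable C(5,1)*C(7,2) = 105; P = 21/44; answer 21/44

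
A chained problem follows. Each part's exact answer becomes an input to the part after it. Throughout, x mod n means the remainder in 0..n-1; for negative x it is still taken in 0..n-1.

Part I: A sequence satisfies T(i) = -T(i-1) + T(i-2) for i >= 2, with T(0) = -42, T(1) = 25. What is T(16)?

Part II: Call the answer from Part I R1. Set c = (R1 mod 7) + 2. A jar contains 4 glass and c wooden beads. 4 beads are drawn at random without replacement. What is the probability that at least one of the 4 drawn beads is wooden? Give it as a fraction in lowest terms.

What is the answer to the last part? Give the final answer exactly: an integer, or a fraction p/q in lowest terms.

Part I: T(2) = -1*(25) + 1*(-42) = -67; iterating: T(2)=-67, T(3)=92, T(4)=-159, T(5)=251, T(6)=-410, T(7)=661, T(8)=-1071, T(9)=1732, T(10)=-2803, T(11)=4535, T(12)=-7338, T(13)=11873, T(14)=-19211, T(15)=31084, T(16)=-50295; answer -50295
Part II: R1 = -50295; c = 2; total draws C(6,4) = 15; complement C(4,4) = 1; favorable 15 - 1 = 14; P = 14/15; answer 14/15

14/15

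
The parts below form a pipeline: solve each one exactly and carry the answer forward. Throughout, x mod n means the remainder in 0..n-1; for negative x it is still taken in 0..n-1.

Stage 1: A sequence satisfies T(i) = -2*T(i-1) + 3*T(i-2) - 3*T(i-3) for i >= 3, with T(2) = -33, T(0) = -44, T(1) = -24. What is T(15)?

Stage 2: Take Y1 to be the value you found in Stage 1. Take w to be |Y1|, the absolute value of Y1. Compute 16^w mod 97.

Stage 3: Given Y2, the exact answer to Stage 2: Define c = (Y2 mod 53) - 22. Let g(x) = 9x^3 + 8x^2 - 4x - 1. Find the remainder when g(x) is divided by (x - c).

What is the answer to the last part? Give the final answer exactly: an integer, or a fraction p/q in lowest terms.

Stage 1: T(3) = -2*(-33) + 3*(-24) - 3*(-44) = 126; iterating: T(3)=126, T(4)=-279, T(5)=1035, T(6)=-3285, T(7)=10512, T(8)=-33984, T(9)=109359, T(10)=-352206, T(11)=1134441, T(12)=-3653577, T(13)=11767095, T(14)=-37898244, T(15)=122058504; answer 122058504
Stage 2: Y1 = 122058504; w = 122058504; squarings mod 97: 16^1=16, 16^2=62, 16^4=61, 16^8=35, 16^16=61, 16^32=35, 16^64=61, 16^128=35, 16^256=61, 16^512=35, 16^1024=61, 16^2048=35, 16^4096=61, 16^8192=35, 16^16384=61, 16^32768=35, 16^65536=61, 16^131072=35, 16^262144=61, 16^524288=35, 16^1048576=61, 16^2097152=35, 16^4194304=61, 16^8388608=35, 16^16777216=61, 16^33554432=35, 16^67108864=61; 16^122058504 = 16^8 * 16^256 * 16^512 * 16^1024 * 16^4096 * 16^8192 * 16^16384 * 16^131072 * 16^262144 * 16^4194304 * 16^16777216 * 16^33554432 * 16^67108864 = 1 (mod 97); answer 1
Stage 3: Y2 = 1; c = -21; remainder = value at the root: 9*(-21)^3 + 8*(-21)^2 - 4*(-21)^1 - 1 = (-83349) + (3528) + (84) + (-1) = -79738; answer -79738

-79738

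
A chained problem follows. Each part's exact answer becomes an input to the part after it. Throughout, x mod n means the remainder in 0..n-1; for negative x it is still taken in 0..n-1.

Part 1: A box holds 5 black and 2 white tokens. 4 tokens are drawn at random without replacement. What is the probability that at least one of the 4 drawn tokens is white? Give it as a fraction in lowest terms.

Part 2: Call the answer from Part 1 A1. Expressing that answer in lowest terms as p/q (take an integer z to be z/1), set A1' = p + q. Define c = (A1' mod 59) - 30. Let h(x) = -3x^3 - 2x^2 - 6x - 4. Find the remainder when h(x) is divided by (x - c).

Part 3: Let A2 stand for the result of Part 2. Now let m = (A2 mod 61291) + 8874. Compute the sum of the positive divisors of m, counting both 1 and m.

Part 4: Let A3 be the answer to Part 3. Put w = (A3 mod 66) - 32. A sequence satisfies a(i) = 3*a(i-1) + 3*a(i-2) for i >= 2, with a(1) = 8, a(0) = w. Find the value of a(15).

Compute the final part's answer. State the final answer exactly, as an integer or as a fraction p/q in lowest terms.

1170998532

Part 1: total draws C(7,4) = 35; complement C(5,4) = 5; favorable 35 - 5 = 30; P = 6/7; answer 6/7
Part 2: A1 = 6/7; threaded value p + q = 13; c = -17; remainder = value at the root: -3*(-17)^3 - 2*(-17)^2 - 6*(-17)^1 - 4 = (14739) + (-578) + (102) + (-4) = 14259; answer 14259
Part 3: A2 = 14259; m = 23133; 23133 = 3 * 11 * 701; sigma = (1 + 3) * (1 + 11) * (1 + 701) = 4 * 12 * 702 = 33696; answer 33696
Part 4: A3 = 33696; w = 4; a(2) = 3*(8) + 3*(4) = 36; iterating: a(2)=36, a(3)=132, a(4)=504, a(5)=1908, a(6)=7236, a(7)=27432, a(8)=104004, a(9)=394308, a(10)=1494936, a(11)=5667732, a(12)=21488004, a(13)=81467208, a(14)=308865636, a(15)=1170998532; answer 1170998532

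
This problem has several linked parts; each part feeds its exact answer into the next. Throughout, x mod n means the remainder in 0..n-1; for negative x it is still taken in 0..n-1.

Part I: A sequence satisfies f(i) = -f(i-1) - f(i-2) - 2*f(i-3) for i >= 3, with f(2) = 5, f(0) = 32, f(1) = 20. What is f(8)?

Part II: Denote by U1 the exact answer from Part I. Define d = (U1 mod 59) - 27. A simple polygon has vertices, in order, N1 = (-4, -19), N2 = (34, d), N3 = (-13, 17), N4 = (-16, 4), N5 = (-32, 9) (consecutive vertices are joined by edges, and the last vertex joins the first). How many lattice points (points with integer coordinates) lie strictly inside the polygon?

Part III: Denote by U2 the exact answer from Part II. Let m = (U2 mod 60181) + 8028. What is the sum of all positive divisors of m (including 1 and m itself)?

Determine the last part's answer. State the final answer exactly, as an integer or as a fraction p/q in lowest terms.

Part I: f(3) = -1*(5) - 1*(20) - 2*(32) = -89; iterating: f(3)=-89, f(4)=44, f(5)=35, f(6)=99, f(7)=-222, f(8)=53; answer 53
Part II: U1 = 53; d = 26; cross terms: (-4*26 - 34*-19)=542, (34*17 - -13*26)=916, (-13*4 - -16*17)=220, (-16*9 - -32*4)=-16, (-32*-19 - -4*9)=644; twice the area = |2306| = 2306; area = 1153; boundary points = 1 + 1 + 1 + 1 + 28 = 32; strictly interior points = area - boundary/2 + 1 = 1138; answer 1138
Part III: U2 = 1138; m = 9166; 9166 = 2 * 4583; sigma = (1 + 2) * (1 + 4583) = 3 * 4584 = 13752; answer 13752

13752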